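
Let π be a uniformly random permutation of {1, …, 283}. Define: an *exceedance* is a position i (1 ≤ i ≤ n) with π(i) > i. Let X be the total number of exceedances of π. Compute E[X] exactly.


Write X = Σ_{i=1}^{283} X_i, where X_i = 1_{π(i) > i}.
For each fixed i, π(i) is uniform over {1, …, 283} (marginal of a uniform permutation), so P[π(i) > i] = (n − i)/n. Summing: Σ_{i=1}^{283} (n − i)/n = (0 + 1 + … + 282)/283 = 283(283 − 1)/(2·283) = (283 − 1)/2.
Hence E[X] = Σ_{i=1}^{283} (283 − i)/283 = 141 ≈ 141.000000.

E[X] = 141 = 141.000000.


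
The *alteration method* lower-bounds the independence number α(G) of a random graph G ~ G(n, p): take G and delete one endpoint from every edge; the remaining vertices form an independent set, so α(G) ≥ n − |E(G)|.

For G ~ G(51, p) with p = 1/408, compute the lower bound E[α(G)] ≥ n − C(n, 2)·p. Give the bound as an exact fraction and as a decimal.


E[|E(G)|] = C(51, 2)·p = 1275 · (1/408) = 25/8.
E[α(G)] ≥ n − E[|E(G)|] = 51 − 25/8 = 383/8.
Numerically: ≈ 47.87500.
(This is only a lower bound; the true E[α(G)] may be larger.)

E[α(G)] ≥ 383/8 ≈ 47.87500.


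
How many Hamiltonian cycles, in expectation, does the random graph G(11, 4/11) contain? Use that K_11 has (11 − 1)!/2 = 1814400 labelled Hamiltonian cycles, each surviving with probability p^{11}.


K_11 has (11 − 1)!/2 = 1814400 labelled Hamiltonian cycles.
For each such Hamiltonian cycle H, let X_H = 1 if all 11 edges of H are present in G. Then P[X_H = 1] = p^{11} = (4/11)^{11} = 4194304/285311670611.
Summing the indicators: E[X] = Σ_H E[X_H] = 1814400 · p^{11} = 1814400 · 4194304/285311670611 = 7610145177600/285311670611.
Numerically: E[X] ≈ 26.7.

E[X] = 1814400 · (4/11)^{11} = 7610145177600/285311670611 ≈ 26.7.


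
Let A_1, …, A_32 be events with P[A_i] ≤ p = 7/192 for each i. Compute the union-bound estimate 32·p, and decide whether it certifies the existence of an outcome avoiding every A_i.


Union bound: P[∪_{i=1}^{32} A_i] ≤ Σ_i P[A_i] ≤ 32·p = 32·(7/192) = 7/6.
Numerically: 7/6 ≈ 1.16667.
Is 7/6 < 1? NO.
Since the bound 7/6 is ≥ 1, the union bound is uninformative here; it does NOT by itself certify existence.

32·p = 7/6 ≈ 1.16667; existence NOT certified by the union bound.


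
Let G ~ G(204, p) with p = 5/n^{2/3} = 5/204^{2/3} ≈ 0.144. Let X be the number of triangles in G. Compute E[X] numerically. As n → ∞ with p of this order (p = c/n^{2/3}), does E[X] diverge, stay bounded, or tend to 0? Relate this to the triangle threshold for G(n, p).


Number of potential triangles: C(204, 3) = 1394204.
Each occurs with probability p³ ≈ (0.144)³ ≈ 3.00365e-03.
By linearity: E[X] = C(204, 3)·p³ ≈ 1394204 · 3.00365e-03 ≈ 4187.704.
Since α = 2/3 < 1, p = c/n^{2/3} ≫ 1/n is above the triangle threshold p ~ 1/n. Asymptotically E[X] ~ (c³/6)·n^{3(1−α)} = (5³/6)·n^{1} → ∞; triangles are abundant w.h.p.

E[X] ≈ 4187.704; in regime p = Θ(1/n^{2/3}) E[X] diverges (above the triangle threshold p ~ 1/n).


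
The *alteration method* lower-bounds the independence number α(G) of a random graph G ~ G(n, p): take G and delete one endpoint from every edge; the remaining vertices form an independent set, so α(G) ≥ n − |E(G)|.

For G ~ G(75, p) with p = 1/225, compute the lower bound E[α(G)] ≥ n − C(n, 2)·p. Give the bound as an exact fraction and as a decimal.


E[|E(G)|] = C(75, 2)·p = 2775 · (1/225) = 37/3.
E[α(G)] ≥ n − E[|E(G)|] = 75 − 37/3 = 188/3.
Numerically: ≈ 62.667.
(This is only a lower bound; the true E[α(G)] may be larger.)

E[α(G)] ≥ 188/3 ≈ 62.667.


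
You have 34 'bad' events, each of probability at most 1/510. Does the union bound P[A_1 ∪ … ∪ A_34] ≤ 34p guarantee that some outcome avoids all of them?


Union bound: P[∪_{i=1}^{34} A_i] ≤ Σ_i P[A_i] ≤ 34·p = 34·(1/510) = 1/15.
Numerically: 1/15 ≈ 0.066667.
Is 1/15 < 1? YES.
Since P[∪ A_i] ≤ 1/15 < 1, the complement has P[∩ A_i^c] ≥ 1 − 1/15 = 14/15 > 0, so some outcome avoids every A_i.

34·p = 1/15 ≈ 0.066667; existence CERTIFIED by the union bound.


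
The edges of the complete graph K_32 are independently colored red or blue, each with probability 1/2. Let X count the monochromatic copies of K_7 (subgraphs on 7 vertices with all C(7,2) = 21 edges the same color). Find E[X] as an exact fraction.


Let X = Σ_S X_S over the C(32, 7) = 3365856 subsets S of size 7, where X_S = 1 if the K_7 on S is monochromatic.
For a fixed S, the K_7 on S has C(7, 2) = 21 edges. P[all 21 edges red] = (1/2)^21, and likewise for blue, so P[monochromatic] = 2·(1/2)^21 = 2^{1 − 21} = 1/1048576.
By linearity: E[X] = C(32, 7) · 2^{1 − 21} = 3365856 · 1/1048576 = 105183/32768.
Numerically: E[X] ≈ 3.209930.

E[X] = C(32,7)·2^(1−C(7,2)) = 105183/32768 ≈ 3.209930.


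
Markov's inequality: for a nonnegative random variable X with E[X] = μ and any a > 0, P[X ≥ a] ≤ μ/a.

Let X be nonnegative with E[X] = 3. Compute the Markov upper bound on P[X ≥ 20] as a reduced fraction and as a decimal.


μ = E[X] = 3, a = 20.
Markov: P[X ≥ 20] ≤ μ/a = (3)/20 = 3/20.
Numerically: ≈ 0.1500.
(Since a = 20 > μ = 3.0000, the bound 3/20 is < 1 and informative.)

P[X ≥ 20] ≤ 3/20 ≈ 0.1500.


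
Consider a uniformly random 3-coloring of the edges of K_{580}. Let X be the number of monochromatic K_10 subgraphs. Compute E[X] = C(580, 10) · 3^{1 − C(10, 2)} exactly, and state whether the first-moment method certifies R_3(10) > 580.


E[X] = C(580, 10) · 3^{1 − 45} = 1098085496704252547920 · 3^{−44} = 1098085496704252547920/984770902183611232881.
As a reduced fraction: E[X] = 1098085496704252547920/984770902183611232881 ≈ 1.1150670.
Is E[X] < 1? NO.
Since E[X] ≥ 1, the first-moment bound is inconclusive at n = 580; it does NOT by itself certify R_3(10) > 580.

E[X] = 1098085496704252547920/984770902183611232881 ≈ 1.1150670; E[X] ≥ 1; first-moment method inconclusive here.


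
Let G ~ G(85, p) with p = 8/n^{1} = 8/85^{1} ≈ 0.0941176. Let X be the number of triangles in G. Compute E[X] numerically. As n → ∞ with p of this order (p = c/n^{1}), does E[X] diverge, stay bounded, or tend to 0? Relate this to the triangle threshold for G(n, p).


Number of potential triangles: C(85, 3) = 98770.
Each occurs with probability p³ ≈ (0.0941176)³ ≈ 8.33706493e-04.
By linearity: E[X] = C(85, 3)·p³ ≈ 98770 · 8.33706493e-04 ≈ 82.345190.
Here α = 1, so p = 8/n is exactly at the triangle threshold p ~ 1/n. Asymptotically E[X] → c³/6 = 8³/6 = 256/3 ≈ 85.333333, a bounded constant. In this regime the triangle count is asymptotically Poisson(c³/6).

E[X] ≈ 82.345190; in regime p = Θ(1/n^{1}) E[X] stays bounded (at the triangle threshold p ~ 1/n).


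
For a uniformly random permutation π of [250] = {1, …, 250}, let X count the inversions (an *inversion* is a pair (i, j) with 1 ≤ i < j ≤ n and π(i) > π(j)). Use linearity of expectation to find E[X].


Write X = Σ X_I over the C(250, 2) = 31125 pairs i < j, with X_I the indicator of one inversion.
There are 31125 indicators.
For each fixed pair i < j, the values π(i) and π(j) are two distinct elements of {1, …, 250} in uniformly random order; by symmetry P[π(i) > π(j)] = 1/2.
By linearity: E[X] = 31125 · (1/2) = C(250, 2) · (1/2) = 31125/2 = 31125/2 ≈ 15562.5000.

E[X] = 31125/2 = 15562.5000.


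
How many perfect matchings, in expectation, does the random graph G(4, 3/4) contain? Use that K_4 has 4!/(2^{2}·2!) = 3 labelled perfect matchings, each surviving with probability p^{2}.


K_4 has 4!/(2^{2}·2!) = 3 labelled perfect matchings.
For each such perfect matching H, let X_H = 1 if all 2 edges of H are present in G. Then P[X_H = 1] = p^{2} = (3/4)^{2} = 9/16.
Summing the indicators: E[X] = Σ_H E[X_H] = 3 · p^{2} = 3 · 9/16 = 27/16.
Numerically: E[X] ≈ 1.6875.

E[X] = 3 · (3/4)^{2} = 27/16 ≈ 1.6875.


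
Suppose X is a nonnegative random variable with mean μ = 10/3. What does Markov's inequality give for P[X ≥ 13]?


μ = E[X] = 10/3, a = 13.
Markov: P[X ≥ 13] ≤ μ/a = (10/3)/13 = 10/39.
Numerically: ≈ 0.256.
(Since a = 13 > μ = 3.333, the bound 10/39 is < 1 and informative.)

P[X ≥ 13] ≤ 10/39 ≈ 0.256.


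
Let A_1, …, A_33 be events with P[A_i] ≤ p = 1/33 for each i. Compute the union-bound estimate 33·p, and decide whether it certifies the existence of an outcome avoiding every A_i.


Union bound: P[∪_{i=1}^{33} A_i] ≤ Σ_i P[A_i] ≤ 33·p = 33·(1/33) = 1.
Numerically: 1 ≈ 1.0000000.
Is 1 < 1? NO.
Since the bound 1 is ≥ 1, the union bound is uninformative here; it does NOT by itself certify existence.

33·p = 1 ≈ 1.0000000; existence NOT certified by the union bound.


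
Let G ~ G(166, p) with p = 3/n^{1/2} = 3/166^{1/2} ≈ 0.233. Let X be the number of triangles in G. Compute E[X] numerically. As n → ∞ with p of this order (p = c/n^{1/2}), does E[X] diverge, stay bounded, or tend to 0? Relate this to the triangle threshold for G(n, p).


Number of potential triangles: C(166, 3) = 748660.
Each occurs with probability p³ ≈ (0.233)³ ≈ 1.26241e-02.
By linearity: E[X] = C(166, 3)·p³ ≈ 748660 · 1.26241e-02 ≈ 9451.185.
Since α = 1/2 < 1, p = c/n^{1/2} ≫ 1/n is above the triangle threshold p ~ 1/n. Asymptotically E[X] ~ (c³/6)·n^{3(1−α)} = (3³/6)·n^{1.5} → ∞; triangles are abundant w.h.p.

E[X] ≈ 9451.185; in regime p = Θ(1/n^{1/2}) E[X] diverges (above the triangle threshold p ~ 1/n).


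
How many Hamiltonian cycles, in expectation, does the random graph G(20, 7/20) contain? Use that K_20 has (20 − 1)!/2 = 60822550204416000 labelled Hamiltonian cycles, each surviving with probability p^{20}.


K_20 has (20 − 1)!/2 = 60822550204416000 labelled Hamiltonian cycles.
For each such Hamiltonian cycle H, let X_H = 1 if all 20 edges of H are present in G. Then P[X_H = 1] = p^{20} = (7/20)^{20} = 79792266297612001/104857600000000000000000000.
By linearity of expectation: E[X] = Σ_H E[X_H] = 60822550204416000 · p^{20} = 60822550204416000 · 79792266297612001/104857600000000000000000000 = 1184855742873690605203907421/25600000000000000000.
Numerically: E[X] ≈ 4.63e+07.

E[X] = 60822550204416000 · (7/20)^{20} = 1184855742873690605203907421/25600000000000000000 ≈ 4.63e+07.


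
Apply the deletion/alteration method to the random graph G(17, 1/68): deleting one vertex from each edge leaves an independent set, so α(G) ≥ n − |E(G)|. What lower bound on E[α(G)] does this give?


E[|E(G)|] = C(17, 2)·p = 136 · (1/68) = 2.
E[α(G)] ≥ n − E[|E(G)|] = 17 − 2 = 15.
Numerically: ≈ 15.0000.
(This is only a lower bound; the true E[α(G)] may be larger.)

E[α(G)] ≥ 15 ≈ 15.0000.


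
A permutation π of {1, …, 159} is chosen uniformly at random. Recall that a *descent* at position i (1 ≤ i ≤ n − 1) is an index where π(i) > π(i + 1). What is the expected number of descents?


Write X = Σ X_I over i = 1, …, 158, with X_I the indicator of one descent.
There are 158 indicators.
For each fixed i, the pair (π(i), π(i+1)) is a uniformly random ordered pair of distinct values from {1, …, 159}; by symmetry P[π(i) > π(i+1)] = 1/2.
By linearity: E[X] = 158 · (1/2) = (159 − 1) · (1/2) = 79 ≈ 79.000.

E[X] = 79 = 79.000.


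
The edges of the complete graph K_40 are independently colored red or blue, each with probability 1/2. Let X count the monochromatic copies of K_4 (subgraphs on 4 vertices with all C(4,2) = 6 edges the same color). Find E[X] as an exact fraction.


Let X = Σ_S X_S over the C(40, 4) = 91390 subsets S of size 4, where X_S = 1 if the K_4 on S is monochromatic.
For a fixed S, the K_4 on S has C(4, 2) = 6 edges. P[all 6 edges red] = (1/2)^6, and likewise for blue, so P[monochromatic] = 2·(1/2)^6 = 2^{1 − 6} = 1/32.
By linearity: E[X] = C(40, 4) · 2^{1 − 6} = 91390 · 1/32 = 45695/16.
Numerically: E[X] ≈ 2855.9375.

E[X] = C(40,4)·2^(1−C(4,2)) = 45695/16 ≈ 2855.9375.


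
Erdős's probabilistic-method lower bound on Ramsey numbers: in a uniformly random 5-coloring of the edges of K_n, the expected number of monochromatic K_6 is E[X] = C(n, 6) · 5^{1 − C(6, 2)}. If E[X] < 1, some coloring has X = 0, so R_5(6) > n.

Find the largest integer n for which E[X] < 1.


We need C(n, 6) · 5^{1 − 15} < 1, i.e. C(n, 6) < 5^{15 − 1} = 6103515625.
Check values of n near the boundary:
  n = 126: C(126, 6) = 4925156775; 4925156775 < 6103515625? YES
  n = 127: C(127, 6) = 5169379425; 5169379425 < 6103515625? YES
  n = 128: C(128, 6) = 5423611200; 5423611200 < 6103515625? YES
  n = 129: C(129, 6) = 5688177600; 5688177600 < 6103515625? YES
  n = 130: C(130, 6) = 5963412000; 5963412000 < 6103515625? YES
  n = 131: C(131, 6) = 6249655776; 6249655776 < 6103515625? NO
  n = 132: C(132, 6) = 6547258432; 6547258432 < 6103515625? NO
The largest n with C(n, 6) < 6103515625 is n = 130 (where E[X] = 47707296/48828125 ≈ 0.977). Hence R_5(6) > 130, i.e. R_5(6) ≥ 131.

Largest n = 130; hence R_5(6) > 130.


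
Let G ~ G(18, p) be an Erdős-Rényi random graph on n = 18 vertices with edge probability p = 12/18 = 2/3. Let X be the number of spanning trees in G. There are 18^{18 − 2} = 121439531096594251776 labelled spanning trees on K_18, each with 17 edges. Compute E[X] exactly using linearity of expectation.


K_18 has 18^{18 − 2} = 121439531096594251776 labelled spanning trees.
For each such spanning tree H, let X_H = 1 if all 17 edges of H are present in G. Then P[X_H = 1] = p^{17} = (2/3)^{17} = 131072/129140163.
By linearity of expectation: E[X] = Σ_H E[X_H] = 121439531096594251776 · p^{17} = 121439531096594251776 · 131072/129140163 = 123256172596690944.
Numerically: E[X] ≈ 1.2326e+17.

E[X] = 121439531096594251776 · (2/3)^{17} = 123256172596690944 ≈ 1.2326e+17.


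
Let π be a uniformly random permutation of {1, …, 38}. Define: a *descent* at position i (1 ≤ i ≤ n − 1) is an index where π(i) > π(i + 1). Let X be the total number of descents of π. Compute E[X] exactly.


Write X = Σ X_I over i = 1, …, 37, with X_I the indicator of one descent.
There are 37 indicators.
For each fixed i, the pair (π(i), π(i+1)) is a uniformly random ordered pair of distinct values from {1, …, 38}; by symmetry P[π(i) > π(i+1)] = 1/2.
By linearity: E[X] = 37 · (1/2) = (38 − 1) · (1/2) = 37/2 ≈ 18.5000.

E[X] = 37/2 = 18.5000.


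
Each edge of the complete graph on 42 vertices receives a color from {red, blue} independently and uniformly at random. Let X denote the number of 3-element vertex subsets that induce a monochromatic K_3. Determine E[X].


Let X = Σ_S X_S over the C(42, 3) = 11480 subsets S of size 3, where X_S = 1 if the K_3 on S is monochromatic.
For a fixed S, the K_3 on S has C(3, 2) = 3 edges. P[all 3 edges red] = (1/2)^3, and likewise for blue, so P[monochromatic] = 2·(1/2)^3 = 2^{1 − 3} = 1/4.
By linearity: E[X] = C(42, 3) · 2^{1 − 3} = 11480 · 1/4 = 2870.
Numerically: E[X] ≈ 2870.00000.

E[X] = C(42,3)·2^(1−C(3,2)) = 2870 ≈ 2870.00000.


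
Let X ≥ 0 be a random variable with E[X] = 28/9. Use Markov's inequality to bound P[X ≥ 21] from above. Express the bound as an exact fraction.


μ = E[X] = 28/9, a = 21.
Markov: P[X ≥ 21] ≤ μ/a = (28/9)/21 = 4/27.
Numerically: ≈ 0.148.
(Since a = 21 > μ = 3.111, the bound 4/27 is < 1 and informative.)

P[X ≥ 21] ≤ 4/27 ≈ 0.148.


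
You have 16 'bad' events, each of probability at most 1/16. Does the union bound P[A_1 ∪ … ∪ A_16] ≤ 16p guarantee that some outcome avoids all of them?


Union bound: P[∪_{i=1}^{16} A_i] ≤ Σ_i P[A_i] ≤ 16·p = 16·(1/16) = 1.
Numerically: 1 ≈ 1.00000.
Is 1 < 1? NO.
Since the bound 1 is ≥ 1, the union bound is uninformative here; it does NOT by itself certify existence.

16·p = 1 ≈ 1.00000; existence NOT certified by the union bound.


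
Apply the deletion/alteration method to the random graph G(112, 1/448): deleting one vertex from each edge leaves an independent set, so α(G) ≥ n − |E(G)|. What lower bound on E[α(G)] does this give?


E[|E(G)|] = C(112, 2)·p = 6216 · (1/448) = 111/8.
E[α(G)] ≥ n − E[|E(G)|] = 112 − 111/8 = 785/8.
Numerically: ≈ 98.125.
(This is only a lower bound; the true E[α(G)] may be larger.)

E[α(G)] ≥ 785/8 ≈ 98.125.


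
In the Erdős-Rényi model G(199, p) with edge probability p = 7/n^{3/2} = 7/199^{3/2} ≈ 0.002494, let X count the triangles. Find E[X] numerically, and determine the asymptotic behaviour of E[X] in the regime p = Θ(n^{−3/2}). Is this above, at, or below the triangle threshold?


Number of potential triangles: C(199, 3) = 1293699.
Each occurs with probability p³ ≈ (0.002494)³ ≈ 1.550441e-08.
By linearity: E[X] = C(199, 3)·p³ ≈ 1293699 · 1.550441e-08 ≈ 0.0201.
Since α = 3/2 > 1, p = c/n^{3/2} = o(1/n) is below the triangle threshold p ~ 1/n. Asymptotically E[X] ~ (c³/6)·n^{3(1−α)} = (7³/6)·n^{-1.5} → 0, so by Markov's inequality G has no triangles w.h.p.

E[X] ≈ 0.0201; in regime p = Θ(1/n^{3/2}) E[X] tends to 0 (below the triangle threshold p ~ 1/n).


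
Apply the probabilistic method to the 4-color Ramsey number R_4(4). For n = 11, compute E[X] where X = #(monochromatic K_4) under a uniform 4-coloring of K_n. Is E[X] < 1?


E[X] = C(11, 4) · 4^{1 − 6} = 330 · 4^{−5} = 330/1024.
As a reduced fraction: E[X] = 165/512 ≈ 0.322266.
Is E[X] < 1? YES.
Since E[X] < 1, there exists a 4-coloring of K_{11} with no monochromatic K_4; hence R_4(4) > 11.

E[X] = 165/512 ≈ 0.322266; E[X] < 1, so R_4(4) > 11.


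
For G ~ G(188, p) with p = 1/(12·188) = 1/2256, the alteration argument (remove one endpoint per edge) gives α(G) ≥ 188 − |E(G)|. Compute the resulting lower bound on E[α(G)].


E[|E(G)|] = C(188, 2)·p = 17578 · (1/2256) = 187/24.
E[α(G)] ≥ n − E[|E(G)|] = 188 − 187/24 = 4325/24.
Numerically: ≈ 180.208333.
(This is only a lower bound; the true E[α(G)] may be larger.)

E[α(G)] ≥ 4325/24 ≈ 180.208333.


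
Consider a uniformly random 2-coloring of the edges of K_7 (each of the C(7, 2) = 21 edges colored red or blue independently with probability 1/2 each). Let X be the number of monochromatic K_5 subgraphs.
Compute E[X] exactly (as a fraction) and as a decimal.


Let X = Σ_S X_S over the C(7, 5) = 21 subsets S of size 5, where X_S = 1 if the K_5 on S is monochromatic.
For a fixed S, the K_5 on S has C(5, 2) = 10 edges. P[all 10 edges red] = (1/2)^10, and likewise for blue, so P[monochromatic] = 2·(1/2)^10 = 2^{1 − 10} = 1/512.
By linearity of expectation: E[X] = C(7, 5) · 2^{1 − 10} = 21 · 1/512 = 21/512.
Numerically: E[X] ≈ 0.04102.

E[X] = C(7,5)·2^(1−C(5,2)) = 21/512 ≈ 0.04102.


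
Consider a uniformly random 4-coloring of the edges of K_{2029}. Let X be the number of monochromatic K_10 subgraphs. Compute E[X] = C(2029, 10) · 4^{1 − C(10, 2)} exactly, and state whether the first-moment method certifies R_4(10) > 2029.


E[X] = C(2029, 10) · 4^{1 − 45} = 318720800295355682059574310 · 4^{−44} = 318720800295355682059574310/309485009821345068724781056.
As a reduced fraction: E[X] = 159360400147677841029787155/154742504910672534362390528 ≈ 1.0298.
Is E[X] < 1? NO.
Since E[X] ≥ 1, the first-moment bound is inconclusive at n = 2029; it does NOT by itself certify R_4(10) > 2029.

E[X] = 159360400147677841029787155/154742504910672534362390528 ≈ 1.0298; E[X] ≥ 1; first-moment method inconclusive here.


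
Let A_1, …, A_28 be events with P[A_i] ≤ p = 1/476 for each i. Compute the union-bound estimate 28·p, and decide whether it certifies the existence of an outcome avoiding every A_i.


Union bound: P[∪_{i=1}^{28} A_i] ≤ Σ_i P[A_i] ≤ 28·p = 28·(1/476) = 1/17.
Numerically: 1/17 ≈ 0.0588235.
Is 1/17 < 1? YES.
Since P[∪ A_i] ≤ 1/17 < 1, the complement has P[∩ A_i^c] ≥ 1 − 1/17 = 16/17 > 0, so some outcome avoids every A_i.

28·p = 1/17 ≈ 0.0588235; existence CERTIFIED by the union bound.


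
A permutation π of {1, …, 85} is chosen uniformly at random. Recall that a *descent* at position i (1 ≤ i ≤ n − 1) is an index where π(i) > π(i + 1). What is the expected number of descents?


Write X = Σ X_I over i = 1, …, 84, with X_I the indicator of one descent.
There are 84 indicators.
For each fixed i, the pair (π(i), π(i+1)) is a uniformly random ordered pair of distinct values from {1, …, 85}; by symmetry P[π(i) > π(i+1)] = 1/2.
By linearity: E[X] = 84 · (1/2) = (85 − 1) · (1/2) = 42 ≈ 42.0000.

E[X] = 42 = 42.0000.


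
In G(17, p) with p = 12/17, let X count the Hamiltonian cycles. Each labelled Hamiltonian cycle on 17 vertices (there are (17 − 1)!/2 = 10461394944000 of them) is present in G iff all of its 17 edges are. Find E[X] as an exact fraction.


K_17 has (17 − 1)!/2 = 10461394944000 labelled Hamiltonian cycles.
For each such Hamiltonian cycle H, let X_H = 1 if all 17 edges of H are present in G. Then P[X_H = 1] = p^{17} = (12/17)^{17} = 2218611106740436992/827240261886336764177.
By linearity: E[X] = Σ_H E[X_H] = 10461394944000 · p^{17} = 10461394944000 · 2218611106740436992/827240261886336764177 = 23209767014756651868459368448000/827240261886336764177.
Numerically: E[X] ≈ 2.81e+10.

E[X] = 10461394944000 · (12/17)^{17} = 23209767014756651868459368448000/827240261886336764177 ≈ 2.81e+10.


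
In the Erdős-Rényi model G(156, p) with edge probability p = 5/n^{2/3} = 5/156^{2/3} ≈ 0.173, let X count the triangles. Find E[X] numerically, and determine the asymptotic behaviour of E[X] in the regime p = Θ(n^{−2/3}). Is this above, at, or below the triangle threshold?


Number of potential triangles: C(156, 3) = 620620.
Each occurs with probability p³ ≈ (0.173)³ ≈ 5.13642e-03.
By linearity: E[X] = C(156, 3)·p³ ≈ 620620 · 5.13642e-03 ≈ 3187.767.
Since α = 2/3 < 1, p = c/n^{2/3} ≫ 1/n is above the triangle threshold p ~ 1/n. Asymptotically E[X] ~ (c³/6)·n^{3(1−α)} = (5³/6)·n^{1} → ∞; triangles are abundant w.h.p.

E[X] ≈ 3187.767; in regime p = Θ(1/n^{2/3}) E[X] diverges (above the triangle threshold p ~ 1/n).


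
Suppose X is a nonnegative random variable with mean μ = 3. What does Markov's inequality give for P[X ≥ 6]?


μ = E[X] = 3, a = 6.
Markov: P[X ≥ 6] ≤ μ/a = (3)/6 = 1/2.
Numerically: ≈ 0.5000.
(Since a = 6 > μ = 3.0000, the bound 1/2 is < 1 and informative.)

P[X ≥ 6] ≤ 1/2 ≈ 0.5000.


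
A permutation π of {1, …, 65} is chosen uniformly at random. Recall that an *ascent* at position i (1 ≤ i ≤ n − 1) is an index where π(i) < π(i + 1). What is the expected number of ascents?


Write X = Σ X_I over i = 1, …, 64, with X_I the indicator of one ascent.
There are 64 indicators.
For each fixed i, the pair (π(i), π(i+1)) is a uniformly random ordered pair of distinct values from {1, …, 65}; by symmetry P[π(i) < π(i+1)] = 1/2.
By linearity: E[X] = 64 · (1/2) = (65 − 1) · (1/2) = 32 ≈ 32.000.

E[X] = 32 = 32.000.


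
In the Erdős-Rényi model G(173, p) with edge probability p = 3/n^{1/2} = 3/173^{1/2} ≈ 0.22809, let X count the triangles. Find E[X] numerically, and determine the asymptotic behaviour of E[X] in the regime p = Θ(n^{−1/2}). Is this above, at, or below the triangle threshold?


Number of potential triangles: C(173, 3) = 848046.
Each occurs with probability p³ ≈ (0.22809)³ ≈ 1.1865734e-02.
By linearity: E[X] = C(173, 3)·p³ ≈ 848046 · 1.1865734e-02 ≈ 10062.68828.
Since α = 1/2 < 1, p = c/n^{1/2} ≫ 1/n is above the triangle threshold p ~ 1/n. Asymptotically E[X] ~ (c³/6)·n^{3(1−α)} = (3³/6)·n^{1.5} → ∞; triangles are abundant w.h.p.

E[X] ≈ 10062.68828; in regime p = Θ(1/n^{1/2}) E[X] diverges (above the triangle threshold p ~ 1/n).


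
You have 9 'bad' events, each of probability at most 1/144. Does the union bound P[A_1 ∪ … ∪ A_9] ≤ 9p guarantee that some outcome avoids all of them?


Union bound: P[∪_{i=1}^{9} A_i] ≤ Σ_i P[A_i] ≤ 9·p = 9·(1/144) = 1/16.
Numerically: 1/16 ≈ 0.062500.
Is 1/16 < 1? YES.
Since P[∪ A_i] ≤ 1/16 < 1, the complement has P[∩ A_i^c] ≥ 1 − 1/16 = 15/16 > 0, so some outcome avoids every A_i.

9·p = 1/16 ≈ 0.062500; existence CERTIFIED by the union bound.


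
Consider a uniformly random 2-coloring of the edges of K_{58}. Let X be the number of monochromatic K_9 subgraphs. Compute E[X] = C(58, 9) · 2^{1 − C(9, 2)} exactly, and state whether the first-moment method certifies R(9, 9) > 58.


E[X] = C(58, 9) · 2^{1 − 36} = 10648873950 · 2^{−35} = 10648873950/34359738368.
As a reduced fraction: E[X] = 5324436975/17179869184 ≈ 0.309923.
Is E[X] < 1? YES.
Since E[X] < 1, there exists a 2-coloring of K_{58} with no monochromatic K_9; hence R(9, 9) > 58.

E[X] = 5324436975/17179869184 ≈ 0.309923; E[X] < 1, so R(9, 9) > 58.


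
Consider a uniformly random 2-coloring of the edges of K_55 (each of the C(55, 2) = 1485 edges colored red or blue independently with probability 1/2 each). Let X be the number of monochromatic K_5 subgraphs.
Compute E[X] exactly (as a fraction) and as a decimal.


Let X = Σ_S X_S over the C(55, 5) = 3478761 subsets S of size 5, where X_S = 1 if the K_5 on S is monochromatic.
For a fixed S, the K_5 on S has C(5, 2) = 10 edges. P[all 10 edges red] = (1/2)^10, and likewise for blue, so P[monochromatic] = 2·(1/2)^10 = 2^{1 − 10} = 1/512.
Summing: E[X] = C(55, 5) · 2^{1 − 10} = 3478761 · 1/512 = 3478761/512.
Numerically: E[X] ≈ 6794.455078.

E[X] = C(55,5)·2^(1−C(5,2)) = 3478761/512 ≈ 6794.455078.


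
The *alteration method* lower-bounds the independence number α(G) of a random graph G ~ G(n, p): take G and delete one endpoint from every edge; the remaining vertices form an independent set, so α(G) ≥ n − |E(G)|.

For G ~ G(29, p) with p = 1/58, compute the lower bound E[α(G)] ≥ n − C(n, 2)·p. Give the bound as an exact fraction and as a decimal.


E[|E(G)|] = C(29, 2)·p = 406 · (1/58) = 7.
E[α(G)] ≥ n − E[|E(G)|] = 29 − 7 = 22.
Numerically: ≈ 22.000.
(This is only a lower bound; the true E[α(G)] may be larger.)

E[α(G)] ≥ 22 ≈ 22.000.


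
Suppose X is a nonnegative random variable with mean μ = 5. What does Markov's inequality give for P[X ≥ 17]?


μ = E[X] = 5, a = 17.
Markov: P[X ≥ 17] ≤ μ/a = (5)/17 = 5/17.
Numerically: ≈ 0.294.
(Since a = 17 > μ = 5.000, the bound 5/17 is < 1 and informative.)

P[X ≥ 17] ≤ 5/17 ≈ 0.294.


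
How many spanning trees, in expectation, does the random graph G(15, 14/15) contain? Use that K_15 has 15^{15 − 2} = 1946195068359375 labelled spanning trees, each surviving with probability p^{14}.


K_15 has 15^{15 − 2} = 1946195068359375 labelled spanning trees.
For each such spanning tree H, let X_H = 1 if all 14 edges of H are present in G. Then P[X_H = 1] = p^{14} = (14/15)^{14} = 11112006825558016/29192926025390625.
Summing the indicators: E[X] = Σ_H E[X_H] = 1946195068359375 · p^{14} = 1946195068359375 · 11112006825558016/29192926025390625 = 11112006825558016/15.
Numerically: E[X] ≈ 7.408e+14.

E[X] = 1946195068359375 · (14/15)^{14} = 11112006825558016/15 ≈ 7.408e+14.


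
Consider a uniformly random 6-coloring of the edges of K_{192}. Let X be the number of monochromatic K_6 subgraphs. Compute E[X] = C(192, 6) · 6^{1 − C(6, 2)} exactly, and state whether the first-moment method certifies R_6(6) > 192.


E[X] = C(192, 6) · 6^{1 − 15} = 64300886496 · 6^{−14} = 64300886496/78364164096.
As a reduced fraction: E[X] = 223266967/272097792 ≈ 0.820539.
Is E[X] < 1? YES.
Since E[X] < 1, there exists a 6-coloring of K_{192} with no monochromatic K_6; hence R_6(6) > 192.

E[X] = 223266967/272097792 ≈ 0.820539; E[X] < 1, so R_6(6) > 192.


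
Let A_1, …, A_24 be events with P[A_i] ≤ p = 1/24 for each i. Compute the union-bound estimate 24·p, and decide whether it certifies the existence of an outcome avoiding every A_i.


Union bound: P[∪_{i=1}^{24} A_i] ≤ Σ_i P[A_i] ≤ 24·p = 24·(1/24) = 1.
Numerically: 1 ≈ 1.000.
Is 1 < 1? NO.
Since the bound 1 is ≥ 1, the union bound is uninformative here; it does NOT by itself certify existence.

24·p = 1 ≈ 1.000; existence NOT certified by the union bound.


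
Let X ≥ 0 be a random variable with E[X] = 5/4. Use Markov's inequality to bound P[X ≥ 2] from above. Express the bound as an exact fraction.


μ = E[X] = 5/4, a = 2.
Markov: P[X ≥ 2] ≤ μ/a = (5/4)/2 = 5/8.
Numerically: ≈ 0.625.
(Since a = 2 > μ = 1.250, the bound 5/8 is < 1 and informative.)

P[X ≥ 2] ≤ 5/8 ≈ 0.625.


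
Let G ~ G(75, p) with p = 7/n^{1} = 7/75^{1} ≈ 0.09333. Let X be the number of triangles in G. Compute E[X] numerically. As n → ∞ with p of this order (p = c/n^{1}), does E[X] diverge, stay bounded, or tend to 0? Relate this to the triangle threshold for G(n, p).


Number of potential triangles: C(75, 3) = 67525.
Each occurs with probability p³ ≈ (0.09333)³ ≈ 8.130370e-04.
By linearity: E[X] = C(75, 3)·p³ ≈ 67525 · 8.130370e-04 ≈ 54.9003.
Here α = 1, so p = 7/n is exactly at the triangle threshold p ~ 1/n. Asymptotically E[X] → c³/6 = 7³/6 = 343/6 ≈ 57.1667, a bounded constant. In this regime the triangle count is asymptotically Poisson(c³/6).

E[X] ≈ 54.9003; in regime p = Θ(1/n^{1}) E[X] stays bounded (at the triangle threshold p ~ 1/n).


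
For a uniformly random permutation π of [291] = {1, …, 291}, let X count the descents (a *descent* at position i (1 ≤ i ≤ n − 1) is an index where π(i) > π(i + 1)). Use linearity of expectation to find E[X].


Write X = Σ X_I over i = 1, …, 290, with X_I the indicator of one descent.
There are 290 indicators.
For each fixed i, the pair (π(i), π(i+1)) is a uniformly random ordered pair of distinct values from {1, …, 291}; by symmetry P[π(i) > π(i+1)] = 1/2.
By linearity: E[X] = 290 · (1/2) = (291 − 1) · (1/2) = 145 ≈ 145.000.

E[X] = 145 = 145.000.


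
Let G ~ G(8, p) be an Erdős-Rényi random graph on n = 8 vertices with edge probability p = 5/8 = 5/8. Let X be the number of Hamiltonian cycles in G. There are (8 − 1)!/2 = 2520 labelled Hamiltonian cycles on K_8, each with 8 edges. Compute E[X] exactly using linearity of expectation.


K_8 has (8 − 1)!/2 = 2520 labelled Hamiltonian cycles.
For each such Hamiltonian cycle H, let X_H = 1 if all 8 edges of H are present in G. Then P[X_H = 1] = p^{8} = (5/8)^{8} = 390625/16777216.
Summing the indicators: E[X] = Σ_H E[X_H] = 2520 · p^{8} = 2520 · 390625/16777216 = 123046875/2097152.
Numerically: E[X] ≈ 58.673.

E[X] = 2520 · (5/8)^{8} = 123046875/2097152 ≈ 58.673.


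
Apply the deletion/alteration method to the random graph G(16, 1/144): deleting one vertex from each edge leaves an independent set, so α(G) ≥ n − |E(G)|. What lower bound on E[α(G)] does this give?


E[|E(G)|] = C(16, 2)·p = 120 · (1/144) = 5/6.
E[α(G)] ≥ n − E[|E(G)|] = 16 − 5/6 = 91/6.
Numerically: ≈ 15.1667.
(This is only a lower bound; the true E[α(G)] may be larger.)

E[α(G)] ≥ 91/6 ≈ 15.1667.


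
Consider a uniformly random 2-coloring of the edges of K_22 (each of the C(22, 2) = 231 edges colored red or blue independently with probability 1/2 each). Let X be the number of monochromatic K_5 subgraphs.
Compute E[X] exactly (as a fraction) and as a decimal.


Let X = Σ_S X_S over the C(22, 5) = 26334 subsets S of size 5, where X_S = 1 if the K_5 on S is monochromatic.
For a fixed S, the K_5 on S has C(5, 2) = 10 edges. P[all 10 edges red] = (1/2)^10, and likewise for blue, so P[monochromatic] = 2·(1/2)^10 = 2^{1 − 10} = 1/512.
Summing: E[X] = C(22, 5) · 2^{1 − 10} = 26334 · 1/512 = 13167/256.
Numerically: E[X] ≈ 51.4336.

E[X] = C(22,5)·2^(1−C(5,2)) = 13167/256 ≈ 51.4336.


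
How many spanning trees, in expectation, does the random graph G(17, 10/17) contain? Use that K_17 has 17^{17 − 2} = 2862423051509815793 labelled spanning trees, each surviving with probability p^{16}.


K_17 has 17^{17 − 2} = 2862423051509815793 labelled spanning trees.
For each such spanning tree H, let X_H = 1 if all 16 edges of H are present in G. Then P[X_H = 1] = p^{16} = (10/17)^{16} = 10000000000000000/48661191875666868481.
By linearity: E[X] = Σ_H E[X_H] = 2862423051509815793 · p^{16} = 2862423051509815793 · 10000000000000000/48661191875666868481 = 10000000000000000/17.
Numerically: E[X] ≈ 5.8824e+14.

E[X] = 2862423051509815793 · (10/17)^{16} = 10000000000000000/17 ≈ 5.8824e+14.


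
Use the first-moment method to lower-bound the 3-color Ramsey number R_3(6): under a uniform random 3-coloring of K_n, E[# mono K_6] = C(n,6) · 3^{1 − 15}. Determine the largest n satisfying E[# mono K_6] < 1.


We need C(n, 6) · 3^{1 − 15} < 1, i.e. C(n, 6) < 3^{15 − 1} = 4782969.
Check values of n near the boundary:
  n = 38: C(38, 6) = 2760681; 2760681 < 4782969? YES
  n = 39: C(39, 6) = 3262623; 3262623 < 4782969? YES
  n = 40: C(40, 6) = 3838380; 3838380 < 4782969? YES
  n = 41: C(41, 6) = 4496388; 4496388 < 4782969? YES
  n = 42: C(42, 6) = 5245786; 5245786 < 4782969? NO
  n = 43: C(43, 6) = 6096454; 6096454 < 4782969? NO
  n = 44: C(44, 6) = 7059052; 7059052 < 4782969? NO
The largest n with C(n, 6) < 4782969 is n = 41 (where E[X] = 1498796/1594323 ≈ 0.940083). Hence R_3(6) > 41, i.e. R_3(6) ≥ 42.

Largest n = 41; hence R_3(6) > 41.


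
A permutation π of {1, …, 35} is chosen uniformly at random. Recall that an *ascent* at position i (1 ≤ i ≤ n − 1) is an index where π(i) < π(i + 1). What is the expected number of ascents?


Write X = Σ X_I over i = 1, …, 34, with X_I the indicator of one ascent.
There are 34 indicators.
For each fixed i, the pair (π(i), π(i+1)) is a uniformly random ordered pair of distinct values from {1, …, 35}; by symmetry P[π(i) < π(i+1)] = 1/2.
By linearity: E[X] = 34 · (1/2) = (35 − 1) · (1/2) = 17 ≈ 17.000.

E[X] = 17 = 17.000.


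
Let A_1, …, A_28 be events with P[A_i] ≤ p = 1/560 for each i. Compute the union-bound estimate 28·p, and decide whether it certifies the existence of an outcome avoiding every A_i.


Union bound: P[∪_{i=1}^{28} A_i] ≤ Σ_i P[A_i] ≤ 28·p = 28·(1/560) = 1/20.
Numerically: 1/20 ≈ 0.0500000.
Is 1/20 < 1? YES.
Since P[∪ A_i] ≤ 1/20 < 1, the complement has P[∩ A_i^c] ≥ 1 − 1/20 = 19/20 > 0, so some outcome avoids every A_i.

28·p = 1/20 ≈ 0.0500000; existence CERTIFIED by the union bound.


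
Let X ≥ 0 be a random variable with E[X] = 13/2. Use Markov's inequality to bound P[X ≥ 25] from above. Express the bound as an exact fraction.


μ = E[X] = 13/2, a = 25.
Markov: P[X ≥ 25] ≤ μ/a = (13/2)/25 = 13/50.
Numerically: ≈ 0.2600.
(Since a = 25 > μ = 6.5000, the bound 13/50 is < 1 and informative.)

P[X ≥ 25] ≤ 13/50 ≈ 0.2600.


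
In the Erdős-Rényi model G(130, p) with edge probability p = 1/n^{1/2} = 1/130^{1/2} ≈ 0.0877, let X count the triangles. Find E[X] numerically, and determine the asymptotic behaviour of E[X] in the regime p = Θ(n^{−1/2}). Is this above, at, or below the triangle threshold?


Number of potential triangles: C(130, 3) = 357760.
Each occurs with probability p³ ≈ (0.0877)³ ≈ 6.74660e-04.
By linearity: E[X] = C(130, 3)·p³ ≈ 357760 · 6.74660e-04 ≈ 241.366.
Since α = 1/2 < 1, p = c/n^{1/2} ≫ 1/n is above the triangle threshold p ~ 1/n. Asymptotically E[X] ~ (c³/6)·n^{3(1−α)} = (1³/6)·n^{1.5} → ∞; triangles are abundant w.h.p.

E[X] ≈ 241.366; in regime p = Θ(1/n^{1/2}) E[X] diverges (above the triangle threshold p ~ 1/n).


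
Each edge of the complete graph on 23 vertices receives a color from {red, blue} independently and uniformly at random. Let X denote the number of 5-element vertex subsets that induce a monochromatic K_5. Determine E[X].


Let X = Σ_S X_S over the C(23, 5) = 33649 subsets S of size 5, where X_S = 1 if the K_5 on S is monochromatic.
For a fixed S, the K_5 on S has C(5, 2) = 10 edges. P[all 10 edges red] = (1/2)^10, and likewise for blue, so P[monochromatic] = 2·(1/2)^10 = 2^{1 − 10} = 1/512.
By linearity of expectation: E[X] = C(23, 5) · 2^{1 − 10} = 33649 · 1/512 = 33649/512.
Numerically: E[X] ≈ 65.7207.

E[X] = C(23,5)·2^(1−C(5,2)) = 33649/512 ≈ 65.7207.


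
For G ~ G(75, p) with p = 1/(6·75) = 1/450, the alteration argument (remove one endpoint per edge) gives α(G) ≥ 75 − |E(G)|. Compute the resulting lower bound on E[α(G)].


E[|E(G)|] = C(75, 2)·p = 2775 · (1/450) = 37/6.
E[α(G)] ≥ n − E[|E(G)|] = 75 − 37/6 = 413/6.
Numerically: ≈ 68.833.
(This is only a lower bound; the true E[α(G)] may be larger.)

E[α(G)] ≥ 413/6 ≈ 68.833.


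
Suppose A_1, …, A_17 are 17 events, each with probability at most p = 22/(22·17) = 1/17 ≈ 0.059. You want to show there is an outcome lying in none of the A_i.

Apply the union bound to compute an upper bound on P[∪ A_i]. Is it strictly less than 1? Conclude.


Union bound: P[∪_{i=1}^{17} A_i] ≤ Σ_i P[A_i] ≤ 17·p = 17·(1/17) = 1.
Numerically: 1 ≈ 1.000.
Is 1 < 1? NO.
Since the bound 1 is ≥ 1, the union bound is uninformative here; it does NOT by itself certify existence.

17·p = 1 ≈ 1.000; existence NOT certified by the union bound.


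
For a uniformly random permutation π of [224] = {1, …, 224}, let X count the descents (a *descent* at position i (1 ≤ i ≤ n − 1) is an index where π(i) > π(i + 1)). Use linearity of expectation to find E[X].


Write X = Σ X_I over i = 1, …, 223, with X_I the indicator of one descent.
There are 223 indicators.
For each fixed i, the pair (π(i), π(i+1)) is a uniformly random ordered pair of distinct values from {1, …, 224}; by symmetry P[π(i) > π(i+1)] = 1/2.
By linearity: E[X] = 223 · (1/2) = (224 − 1) · (1/2) = 223/2 ≈ 111.50000.

E[X] = 223/2 = 111.50000.


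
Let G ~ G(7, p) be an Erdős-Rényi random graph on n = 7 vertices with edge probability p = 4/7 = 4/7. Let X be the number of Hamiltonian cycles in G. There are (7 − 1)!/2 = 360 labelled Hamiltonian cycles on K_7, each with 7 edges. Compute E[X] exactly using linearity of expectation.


K_7 has (7 − 1)!/2 = 360 labelled Hamiltonian cycles.
For each such Hamiltonian cycle H, let X_H = 1 if all 7 edges of H are present in G. Then P[X_H = 1] = p^{7} = (4/7)^{7} = 16384/823543.
By linearity of expectation: E[X] = Σ_H E[X_H] = 360 · p^{7} = 360 · 16384/823543 = 5898240/823543.
Numerically: E[X] ≈ 7.162.

E[X] = 360 · (4/7)^{7} = 5898240/823543 ≈ 7.162.


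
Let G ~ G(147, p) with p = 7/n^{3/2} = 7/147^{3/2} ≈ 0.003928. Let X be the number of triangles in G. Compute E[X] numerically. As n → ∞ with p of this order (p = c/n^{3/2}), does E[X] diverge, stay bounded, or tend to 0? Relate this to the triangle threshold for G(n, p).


Number of potential triangles: C(147, 3) = 518665.
Each occurs with probability p³ ≈ (0.003928)³ ≈ 6.058514e-08.
By linearity: E[X] = C(147, 3)·p³ ≈ 518665 · 6.058514e-08 ≈ 0.0314.
Since α = 3/2 > 1, p = c/n^{3/2} = o(1/n) is below the triangle threshold p ~ 1/n. Asymptotically E[X] ~ (c³/6)·n^{3(1−α)} = (7³/6)·n^{-1.5} → 0, so by Markov's inequality G has no triangles w.h.p.

E[X] ≈ 0.0314; in regime p = Θ(1/n^{3/2}) E[X] tends to 0 (below the triangle threshold p ~ 1/n).


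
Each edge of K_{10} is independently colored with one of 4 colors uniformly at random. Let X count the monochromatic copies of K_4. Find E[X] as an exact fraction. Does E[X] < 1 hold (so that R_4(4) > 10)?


E[X] = C(10, 4) · 4^{1 − 6} = 210 · 4^{−5} = 210/1024.
As a reduced fraction: E[X] = 105/512 ≈ 0.2050781.
Is E[X] < 1? YES.
Since E[X] < 1, there exists a 4-coloring of K_{10} with no monochromatic K_4; hence R_4(4) > 10.

E[X] = 105/512 ≈ 0.2050781; E[X] < 1, so R_4(4) > 10.


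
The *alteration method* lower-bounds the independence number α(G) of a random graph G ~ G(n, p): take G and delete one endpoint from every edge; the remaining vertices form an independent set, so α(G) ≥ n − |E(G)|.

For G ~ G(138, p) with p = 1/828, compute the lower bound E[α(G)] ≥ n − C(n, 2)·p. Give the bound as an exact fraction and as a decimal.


E[|E(G)|] = C(138, 2)·p = 9453 · (1/828) = 137/12.
E[α(G)] ≥ n − E[|E(G)|] = 138 − 137/12 = 1519/12.
Numerically: ≈ 126.58333.
(This is only a lower bound; the true E[α(G)] may be larger.)

E[α(G)] ≥ 1519/12 ≈ 126.58333.
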